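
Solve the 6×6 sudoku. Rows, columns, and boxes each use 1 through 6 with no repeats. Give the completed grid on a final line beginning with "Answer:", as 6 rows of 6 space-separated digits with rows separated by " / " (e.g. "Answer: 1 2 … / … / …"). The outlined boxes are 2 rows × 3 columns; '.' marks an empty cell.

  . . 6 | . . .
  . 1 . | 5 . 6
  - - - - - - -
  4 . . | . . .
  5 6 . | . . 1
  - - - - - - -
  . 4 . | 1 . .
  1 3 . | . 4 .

Step 1. [r3c2∈{2}] r3c2 is down to just 2 ⇒ r3c2=2.
Step 2. [r4c3∈{3}] r4c3 is down to just 3 ⇒ r4c3=3.
Step 3. [r4c5∈{2}] r4c5's peers cover all but 2. So r4c5=2.
Step 4. [r2c5∈{3}] only 3 remains possible at r2c5 ⇒ r2c5=3.
Step 5. [r5c6∈{2,3,5}] 3 has one home in row 5: r5c6. So r5c6=3.
Step 6. [r2c1∈{2}] nothing but 2 survives at r2c1, so r2c1=2.
Step 7. [r6c4∈{2,6}] r6c4 is the only open cell in row 6 admitting 6, so r6c4=6.
Step 8. [r5c5∈{5}] r5c5 has the single candidate 5, so r5c5=5.
Step 9. [r1c4∈{2,4}] r1c4 is the only open cell in col 4 admitting 2, so r1c4=2.
Step 10. [r6c6∈{2}] r6c6's peers cover all but 2, so r6c6=2.
Step 11. [r2c3∈{4}] only 4 remains possible at r2c3, so r2c3=4.
Step 12. [r3c6∈{5}] r3c6 is down to just 5, so r3c6=5.
Step 13. [r5c3∈{2}] r5c3 is down to just 2, so r5c3=2.
Step 14. [r4c4∈{4}] r4c4's peers cover all but 4. So r4c4=4.
Step 15. [r1c6∈{4}] nothing but 4 survives at r1c6. So r1c6=4.
Step 16. [r3c4∈{3}] r3c4's peers cover all but 3. So r3c4=3.
Step 17. [r6c3∈{5}] r6c3's peers cover all but 5. So r6c3=5.
Step 18. [r1c1∈{3}] r1c1's peers cover all but 3, so r1c1=3.
Step 19. [r1c2∈{5}] nothing but 5 survives at r1c2, so r1c2=5.
Step 20. [r3c3∈{1}] r3c3 has the single candidate 1, so r3c3=1.
Step 21. [r1c5∈{1}] r1c5 is down to just 1 ⇒ r1c5=1.
Step 22. [r3c5∈{6}] nothing but 6 survives at r3c5. So r3c5=6.
Step 23. [r5c1∈{6}] r5c1 is down to just 6, so r5c1=6.

Answer: 3 5 6 2 1 4 / 2 1 4 5 3 6 / 4 2 1 3 6 5 / 5 6 3 4 2 1 / 6 4 2 1 5 3 / 1 3 5 6 4 2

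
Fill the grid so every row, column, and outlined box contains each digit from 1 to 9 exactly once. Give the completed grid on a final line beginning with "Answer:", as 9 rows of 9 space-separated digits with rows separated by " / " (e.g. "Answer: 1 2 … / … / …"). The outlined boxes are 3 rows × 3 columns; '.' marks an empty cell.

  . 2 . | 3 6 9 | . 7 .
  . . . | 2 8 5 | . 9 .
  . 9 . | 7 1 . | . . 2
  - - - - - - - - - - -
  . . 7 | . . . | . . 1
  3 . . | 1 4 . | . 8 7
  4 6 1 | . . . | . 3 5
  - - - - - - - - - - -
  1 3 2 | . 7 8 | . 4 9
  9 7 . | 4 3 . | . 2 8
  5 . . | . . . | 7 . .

Step 1. [r4c7∈{2,4,6,9}] r4c7 is the only open cell in row 4 admitting 4, so r4c7=4.
Step 2. [r1c1∈{8}] nothing but 8 survives at r1c1 ⇒ r1c1=8.
Step 3. [r8c7∈{1,5,6}] in row 8, 5 fits only at r8c7. So r8c7=5.
Step 4. [r7c7∈{6}] r7c7 has the single candidate 6 ⇒ r7c7=6.
Step 5. [r5c6∈{2,6}] across row 5, 6 lands solely at r5c6. So r5c6=6.
Step 6. [r2c9∈{3,4,6}] 6 has one home in col 9: r2c9 ⇒ r2c9=6.
Step 7. [r4c5∈{2,5,9}] in col 5, 5 fits only at r4c5. So r4c5=5.
Step 8. [r4c4∈{8,9}] r4c4 is the only open cell in row 4 admitting 9, so r4c4=9.
Step 9. [r6c5∈{2}] nothing but 2 survives at r6c5, so r6c5=2.
Step 10. [r9c3∈{4,6,8}] in col 3, 8 fits only at r9c3. So r9c3=8.
Step 11. [r1c3∈{4,5}] 5 has one home in row 1: r1c3 ⇒ r1c3=5.
Step 12. [r2c2∈{1,4}] across col 2, 1 lands solely at r2c2 ⇒ r2c2=1.
Step 13. [r2c7∈{3}] r2c7 is down to just 3. So r2c7=3.
Step 14. [r3c3∈{3,4,6}] r3c3 is the only open cell in row 3 admitting 3 ⇒ r3c3=3.
Step 15. [r6c7∈{9}] r6c7 is down to just 9 ⇒ r6c7=9.
Step 16. [r8c6∈{1}] nothing but 1 survives at r8c6. So r8c6=1.
Step 17. [r5c7∈{2}] nothing but 2 survives at r5c7 ⇒ r5c7=2.
Step 18. [r1c7∈{1}] nothing but 1 survives at r1c7, so r1c7=1.
Step 19. [r9c6∈{2}] r9c6 is down to just 2 ⇒ r9c6=2.
Step 20. [r2c3∈{4}] only 4 remains possible at r2c3 ⇒ r2c3=4.
Step 21. [r3c1∈{6}] r3c1's peers cover all but 6 ⇒ r3c1=6.
Step 22. [r4c8∈{6}] r4c8's peers cover all but 6. So r4c8=6.
Step 23. [r4c6∈{3}] r4c6 is down to just 3, so r4c6=3.
Step 24. [r2c1∈{7}] r2c1's peers cover all but 7 ⇒ r2c1=7.
Step 25. [r1c9∈{4}] r1c9 has the single candidate 4 ⇒ r1c9=4.
Step 26. [r9c9∈{3}] only 3 remains possible at r9c9, so r9c9=3.
Step 27. [r5c2∈{5}] r5c2 has the single candidate 5 ⇒ r5c2=5.
Step 28. [r7c4∈{5}] only 5 remains possible at r7c4 ⇒ r7c4=5.
Step 29. [r3c8∈{5}] only 5 remains possible at r3c8. So r3c8=5.
Step 30. [r9c4∈{6}] r9c4's peers cover all but 6. So r9c4=6.
Step 31. [r5c3∈{9}] only 9 remains possible at r5c3. So r5c3=9.
Step 32. [r6c4∈{8}] nothing but 8 survives at r6c4, so r6c4=8.
Step 33. [r9c5∈{9}] r9c5 has the single candidate 9 ⇒ r9c5=9.
Step 34. [r4c2∈{8}] nothing but 8 survives at r4c2, so r4c2=8.
Step 35. [r4c1∈{2}] r4c1's peers cover all but 2, so r4c1=2.
Step 36. [r3c7∈{8}] nothing but 8 survives at r3c7 ⇒ r3c7=8.
Step 37. [r8c3∈{6}] nothing but 6 survives at r8c3, so r8c3=6.
Step 38. [r9c8∈{1}] only 1 remains possible at r9c8. So r9c8=1.
Step 39. [r6c6∈{7}] r6c6's peers cover all but 7, so r6c6=7.
Step 40. [r3c6∈{4}] r3c6 is down to just 4, so r3c6=4.
Step 41. [r9c2∈{4}] r9c2's peers cover all but 4. So r9c2=4.

Answer: 8 2 5 3 6 9 1 7 4 / 7 1 4 2 8 5 3 9 6 / 6 9 3 7 1 4 8 5 2 / 2 8 7 9 5 3 4 6 1 / 3 5 9 1 4 6 2 8 7 / 4 6 1 8 2 7 9 3 5 / 1 3 2 5 7 8 6 4 9 / 9 7 6 4 3 1 5 2 8 / 5 4 8 6 9 2 7 1 3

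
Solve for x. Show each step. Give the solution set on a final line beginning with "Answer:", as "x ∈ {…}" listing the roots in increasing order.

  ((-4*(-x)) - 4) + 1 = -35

Step 1. [((-4*(-x)) - 4) + 1 = -35] 1 comes off first (subtract 1) ⇒ sub: (-4*(-x)) - 4 = -36.
Step 2. [(-4*(-x)) - 4 = -36] common factor -4 (LHS and -36) — divide through ⇒ factor: (-x) + 1 = 9.
Step 3. [(-x) + 1 = 9] +1 is outermost — subtract 1 both sides, so sub: -x = 8.
Step 4. [-x = 8] leading − — multiply by −1, so neg: x = -8.

Answer: x ∈ {-8}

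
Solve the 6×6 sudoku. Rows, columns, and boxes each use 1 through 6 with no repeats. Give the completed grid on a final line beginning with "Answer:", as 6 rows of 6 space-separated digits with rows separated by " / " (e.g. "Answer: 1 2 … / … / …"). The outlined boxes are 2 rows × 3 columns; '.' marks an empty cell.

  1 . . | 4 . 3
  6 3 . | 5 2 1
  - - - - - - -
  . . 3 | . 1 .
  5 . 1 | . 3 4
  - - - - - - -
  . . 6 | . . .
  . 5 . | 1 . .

Step 1. [r1c2∈{2}] nothing but 2 survives at r1c2 ⇒ r1c2=2.
Step 2. [r3c1∈{2,4}] across box 3, 2 lands solely at r3c1 ⇒ r3c1=2.
Step 3. [r3c4∈{6}] r3c4's peers cover all but 6. So r3c4=6.
Step 4. [r6c1∈{3,4}] row 6 places 3 nowhere but r6c1 ⇒ r6c1=3.
Step 5. [r5c1∈{4}] r5c1 is down to just 4. So r5c1=4.
Step 6. [r6c6∈{2,6}] 6 has one home in col 6: r6c6, so r6c6=6.
Step 7. [r5c6∈{2,5}] in col 6, 2 fits only at r5c6 ⇒ r5c6=2.
Step 8. [r4c2∈{6}] only 6 remains possible at r4c2. So r4c2=6.
Step 9. [r3c2∈{4}] r3c2's peers cover all but 4. So r3c2=4.
Step 10. [r1c5∈{6}] nothing but 6 survives at r1c5 ⇒ r1c5=6.
Step 11. [r5c4∈{3}] r5c4 has the single candidate 3 ⇒ r5c4=3.
Step 12. [r6c5∈{4}] nothing but 4 survives at r6c5, so r6c5=4.
Step 13. [r4c4∈{2}] r4c4 has the single candidate 2 ⇒ r4c4=2.
Step 14. [r6c3∈{2}] only 2 remains possible at r6c3. So r6c3=2.
Step 15. [r1c3∈{5}] r1c3 is down to just 5. So r1c3=5.
Step 16. [r2c3∈{4}] r2c3 has the single candidate 4 ⇒ r2c3=4.
Step 17. [r3c6∈{5}] nothing but 5 survives at r3c6 ⇒ r3c6=5.
Step 18. [r5c5∈{5}] r5c5 is down to just 5. So r5c5=5.
Step 19. [r5c2∈{1}] nothing but 1 survives at r5c2 ⇒ r5c2=1.

Answer: 1 2 5 4 6 3 / 6 3 4 5 2 1 / 2 4 3 6 1 5 / 5 6 1 2 3 4 / 4 1 6 3 5 2 / 3 5 2 1 4 6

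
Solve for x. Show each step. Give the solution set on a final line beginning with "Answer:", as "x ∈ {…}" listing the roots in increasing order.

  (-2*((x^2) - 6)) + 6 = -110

Step 1. [(-2*((x^2) - 6)) + 6 = -110] -2 divides every term; factor it out ⇒ factor: ((x^2) - 6) - 3 = 55.
Step 2. [((x^2) - 6) - 3 = 55] -3 is outermost — add 3 both sides, so sub: (x^2) - 6 = 58.
Step 3. [(x^2) - 6 = 58] the outer -6 inverts by adding 6 ⇒ sub: x^2 = 64.
Step 4. [x^2 = 64] 64 ≥ 0, LHS is (·)² — take ±√. So sqrt: x = 8 or -8.

Answer: x ∈ {-8, 8}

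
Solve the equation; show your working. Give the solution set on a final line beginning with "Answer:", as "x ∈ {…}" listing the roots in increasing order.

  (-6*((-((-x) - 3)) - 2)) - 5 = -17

Step 1. [(-6*((-((-x) - 3)) - 2)) - 5 = -17] peel the -5: add 5 from each side ⇒ sub: -6*((-((-x) - 3)) - 2) = -12.
Step 2. [-6*((-((-x) - 3)) - 2) = -12] divide by the outer -6. So div: (-((-x) - 3)) - 2 = 2.
Step 3. [(-((-x) - 3)) - 2 = 2] add 2: x sits inside (… - 2) ⇒ sub: -((-x) - 3) = 4.
Step 4. [-((-x) - 3) = 4] flip signs both sides. So neg: (-x) - 3 = -4.
Step 5. [(-x) - 3 = -4] peel the -3: add 3 from each side. So sub: -x = -1.
Step 6. [-x = -1] flip signs both sides. So neg: x = 1.

Answer: x ∈ {1}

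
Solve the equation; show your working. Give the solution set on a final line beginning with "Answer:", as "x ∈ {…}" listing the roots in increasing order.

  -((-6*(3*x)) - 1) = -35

Step 1. [-((-6*(3*x)) - 1) = -35] leading − — multiply by −1, so neg: (-6*(3*x)) - 1 = 35.
Step 2. [(-6*(3*x)) - 1 = 35] the outer -1 inverts by adding 1. So sub: -6*(3*x) = 36.
Step 3. [-6*(3*x) = 36] leading coefficient -6: divide by -6, so div: 3*x = -6.
Step 4. [3*x = -6] leading coefficient 3: divide by 3 ⇒ div: x = -2.

Answer: x ∈ {-2}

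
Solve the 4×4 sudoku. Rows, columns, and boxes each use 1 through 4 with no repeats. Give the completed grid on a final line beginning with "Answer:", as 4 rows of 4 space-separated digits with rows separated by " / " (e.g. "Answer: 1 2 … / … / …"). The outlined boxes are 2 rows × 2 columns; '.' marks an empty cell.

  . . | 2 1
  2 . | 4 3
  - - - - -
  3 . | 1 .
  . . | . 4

Step 1. [r4c2∈{1,2}] r4c2 is the only open cell in row 4 admitting 2, so r4c2=2.
Step 2. [r3c2∈{4}] r3c2 has the single candidate 4. So r3c2=4.
Step 3. [r3c4∈{2}] r3c4's peers cover all but 2 ⇒ r3c4=2.
Step 4. [r4c3∈{3}] only 3 remains possible at r4c3. So r4c3=3.
Step 5. [r1c2∈{3}] nothing but 3 survives at r1c2 ⇒ r1c2=3.
Step 6. [r4c1∈{1}] only 1 remains possible at r4c1. So r4c1=1.
Step 7. [r1c1∈{4}] only 4 remains possible at r1c1. So r1c1=4.
Step 8. [r2c2∈{1}] only 1 remains possible at r2c2 ⇒ r2c2=1.

Answer: 4 3 2 1 / 2 1 4 3 / 3 4 1 2 / 1 2 3 4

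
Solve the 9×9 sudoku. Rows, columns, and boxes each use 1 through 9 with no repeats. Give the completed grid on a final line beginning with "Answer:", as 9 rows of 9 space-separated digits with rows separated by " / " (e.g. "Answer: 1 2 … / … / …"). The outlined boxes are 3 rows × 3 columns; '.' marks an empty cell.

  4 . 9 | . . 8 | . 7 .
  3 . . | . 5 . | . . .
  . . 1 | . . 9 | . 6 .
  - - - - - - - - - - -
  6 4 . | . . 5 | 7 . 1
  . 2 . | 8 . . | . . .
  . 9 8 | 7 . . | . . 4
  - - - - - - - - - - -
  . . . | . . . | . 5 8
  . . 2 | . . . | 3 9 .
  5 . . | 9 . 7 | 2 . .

Step 1. [r9c9∈{6}] r9c9 is down to just 6 ⇒ r9c9=6.
Step 2. [r5c8∈{3}] r5c8 has the single candidate 3 ⇒ r5c8=3.
Step 3. [r6c7∈{5,6}] 5 has one home in row 6: r6c7, so r6c7=5.
Step 4. [r6c1∈{1}] only 1 remains possible at r6c1. So r6c1=1.
Step 5. [r1c7∈{1}] only 1 remains possible at r1c7, so r1c7=1.
Step 6. [r7c7∈{4}] r7c7's peers cover all but 4. So r7c7=4.
Step 7. [r3c1∈{2,7,8}] col 1 places 2 nowhere but r3c1 ⇒ r3c1=2.
Step 8. [r2c8∈{2,4,8}] r2c8 is the only open cell in col 8 admitting 4, so r2c8=4.
Step 9. [r4c3∈{3}] nothing but 3 survives at r4c3 ⇒ r4c3=3.
Step 10. [r4c4∈{2}] only 2 remains possible at r4c4, so r4c4=2.
Step 11. [r8c1∈{7,8}] r8c1 is the only open cell in col 1 admitting 8. So r8c1=8.
Step 12. [r8c4∈{1,4,5,6}] row 8 places 5 nowhere but r8c4, so r8c4=5.
Step 13. [r9c5∈{1,3,4,8}] 8 has one home in row 9: r9c5 ⇒ r9c5=8.
Step 14. [r5c7∈{6,9}] 6 has one home in col 7: r5c7. So r5c7=6.
Step 15. [r3c5∈{3,4,7}] r3c5 is the only open cell in col 5 admitting 7. So r3c5=7.
Step 16. [r5c1∈{7}] r5c1's peers cover all but 7. So r5c1=7.
Step 17. [r3c7∈{8}] r3c7 is down to just 8, so r3c7=8.
Step 18. [r5c9∈{9}] r5c9's peers cover all but 9, so r5c9=9.
Step 19. [r3c2∈{5}] r3c2's peers cover all but 5, so r3c2=5.
Step 20. [r1c2∈{6}] r1c2's peers cover all but 6 ⇒ r1c2=6.
Step 21. [r1c4∈{3}] r1c4 is down to just 3, so r1c4=3.
Step 22. [r7c3∈{6,7}] r7c3 is the only open cell in col 3 admitting 6, so r7c3=6.
Step 23. [r7c4∈{1}] r7c4 has the single candidate 1. So r7c4=1.
Step 24. [r2c6∈{1,2,6}] r2c6 is the only open cell in row 2 admitting 1, so r2c6=1.
Step 25. [r7c2∈{3,7}] r7c2 is the only open cell in row 7 admitting 7 ⇒ r7c2=7.
Step 26. [r1c5∈{2}] r1c5 is down to just 2. So r1c5=2.
Step 27. [r5c6∈{4}] r5c6 is down to just 4, so r5c6=4.
Step 28. [r8c6∈{6}] r8c6's peers cover all but 6. So r8c6=6.
Step 29. [r7c5∈{3}] r7c5 has the single candidate 3. So r7c5=3.
Step 30. [r8c2∈{1}] r8c2 has the single candidate 1 ⇒ r8c2=1.
Step 31. [r4c8∈{8}] nothing but 8 survives at r4c8. So r4c8=8.
Step 32. [r6c5∈{6}] nothing but 6 survives at r6c5, so r6c5=6.
Step 33. [r3c4∈{4}] r3c4's peers cover all but 4, so r3c4=4.
Step 34. [r7c1∈{9}] nothing but 9 survives at r7c1 ⇒ r7c1=9.
Step 35. [r2c4∈{6}] r2c4 has the single candidate 6 ⇒ r2c4=6.
Step 36. [r2c2∈{8}] r2c2's peers cover all but 8 ⇒ r2c2=8.
Step 37. [r9c3∈{4}] nothing but 4 survives at r9c3, so r9c3=4.
Step 38. [r6c8∈{2}] only 2 remains possible at r6c8 ⇒ r6c8=2.
Step 39. [r6c6∈{3}] only 3 remains possible at r6c6, so r6c6=3.
Step 40. [r8c5∈{4}] r8c5 is down to just 4, so r8c5=4.
Step 41. [r9c2∈{3}] r9c2 has the single candidate 3. So r9c2=3.
Step 42. [r3c9∈{3}] r3c9 has the single candidate 3, so r3c9=3.
Step 43. [r9c8∈{1}] r9c8's peers cover all but 1 ⇒ r9c8=1.
Step 44. [r5c5∈{1}] r5c5 has the single candidate 1, so r5c5=1.
Step 45. [r4c5∈{9}] r4c5 has the single candidate 9 ⇒ r4c5=9.
Step 46. [r8c9∈{7}] r8c9 has the single candidate 7, so r8c9=7.
Step 47. [r2c9∈{2}] r2c9's peers cover all but 2. So r2c9=2.
Step 48. [r1c9∈{5}] r1c9 has the single candidate 5, so r1c9=5.
Step 49. [r7c6∈{2}] only 2 remains possible at r7c6 ⇒ r7c6=2.
Step 50. [r2c7∈{9}] r2c7's peers cover all but 9, so r2c7=9.
Step 51. [r2c3∈{7}] r2c3's peers cover all but 7 ⇒ r2c3=7.
Step 52. [r5c3∈{5}] nothing but 5 survives at r5c3. So r5c3=5.

Answer: 4 6 9 3 2 8 1 7 5 / 3 8 7 6 5 1 9 4 2 / 2 5 1 4 7 9 8 6 3 / 6 4 3 2 9 5 7 8 1 / 7 2 5 8 1 4 6 3 9 / 1 9 8 7 6 3 5 2 4 / 9 7 6 1 3 2 4 5 8 / 8 1 2 5 4 6 3 9 7 / 5 3 4 9 8 7 2 1 6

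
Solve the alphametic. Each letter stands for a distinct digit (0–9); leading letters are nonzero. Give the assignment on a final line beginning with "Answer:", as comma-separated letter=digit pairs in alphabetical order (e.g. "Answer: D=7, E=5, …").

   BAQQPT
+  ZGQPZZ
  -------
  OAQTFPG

Step 1. [col 1: T + Z ≡ G (mod 10)] G=4 is one option consistent with column 1 (T + Z ≡ G (mod 10), carry-in 0) — take it, so G=4.
Step 2. [col 1: T + Z ≡ G (mod 10)] no forcing yet in column 1 (carry-in 0); Z=9 is free and consistent — try it, so Z=9.
Step 3. [col 1: T + Z ≡ G (mod 10)] column 1: given Z=9, G=4, carry-in 0, and digits 4,9 already taken and all letters distinct, T+Z≡G (mod 10) forces T=5. So T=5.
Step 4. [O] O is the leading digit of a 7-digit sum of two 6-digit numbers; the final carry is exactly 1 ⇒ O=1.
Step 5. [col 2: P + Z ≡ P (mod 10)] column 2 (P + Z ≡ P (mod 10), carry-in 1) doesn't pin P yet; pick P=8 and continue. So P=8.
Step 6. [col 3: Q + P ≡ F (mod 10)] no forcing yet in column 3 (carry-in 1); F=6 is free and consistent — try it, so F=6.
Step 7. [col 3: Q + P ≡ F (mod 10)] column 3: given P=8, F=6, carry-in 1, and digits 1,4,5,6,8,9 already taken and all letters distinct, Q+P≡F (mod 10) forces Q=7 ⇒ Q=7.
Step 8. [col 5: A + G ≡ Q (mod 10)] in column 5 we have A+G≡Q with carry-in 1; given G=4, Q=7 and digits 1,4,5,6,7,8,9 already taken and all letters distinct, that pins A to 2 ⇒ A=2.
Step 9. [col 6: B + Z ≡ A (mod 10)] in column 6 we have B+Z≡A with carry-in 0; given Z=9, A=2 and digits 1,2,4,5,6,7,8,9 already taken and all letters distinct, that pins B to 3, so B=3.

Answer: A=2, B=3, F=6, G=4, O=1, P=8, Q=7, T=5, Z=9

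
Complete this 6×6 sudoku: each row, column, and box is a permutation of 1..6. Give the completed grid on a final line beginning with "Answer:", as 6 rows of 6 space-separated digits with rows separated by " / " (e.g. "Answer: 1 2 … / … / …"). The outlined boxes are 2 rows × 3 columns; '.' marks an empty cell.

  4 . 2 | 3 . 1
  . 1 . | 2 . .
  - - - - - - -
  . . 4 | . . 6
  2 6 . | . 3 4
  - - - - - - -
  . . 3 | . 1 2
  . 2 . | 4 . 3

Step 1. [r1c2∈{5}] r1c2 is down to just 5, so r1c2=5.
Step 2. [r2c3∈{6}] only 6 remains possible at r2c3. So r2c3=6.
Step 3. [r5c4∈{5,6}] in col 4, 6 fits only at r5c4 ⇒ r5c4=6.
Step 4. [r6c5∈{5}] nothing but 5 survives at r6c5. So r6c5=5.
Step 5. [r4c3∈{1,5}] col 3 places 5 nowhere but r4c3 ⇒ r4c3=5.
Step 6. [r3c1∈{1,3}] across box 3, 1 lands solely at r3c1. So r3c1=1.
Step 7. [r2c1∈{3}] r2c1's peers cover all but 3. So r2c1=3.
Step 8. [r3c2∈{3}] r3c2 is down to just 3, so r3c2=3.
Step 9. [r5c2∈{4}] r5c2's peers cover all but 4, so r5c2=4.
Step 10. [r5c1∈{5}] r5c1 has the single candidate 5, so r5c1=5.
Step 11. [r6c1∈{6}] r6c1 is down to just 6, so r6c1=6.
Step 12. [r1c5∈{6}] nothing but 6 survives at r1c5. So r1c5=6.
Step 13. [r3c4∈{5}] r3c4 has the single candidate 5. So r3c4=5.
Step 14. [r3c5∈{2}] nothing but 2 survives at r3c5, so r3c5=2.
Step 15. [r2c5∈{4}] r2c5's peers cover all but 4. So r2c5=4.
Step 16. [r4c4∈{1}] only 1 remains possible at r4c4. So r4c4=1.
Step 17. [r6c3∈{1}] r6c3's peers cover all but 1 ⇒ r6c3=1.
Step 18. [r2c6∈{5}] r2c6 has the single candidate 5 ⇒ r2c6=5.

Answer: 4 5 2 3 6 1 / 3 1 6 2 4 5 / 1 3 4 5 2 6 / 2 6 5 1 3 4 / 5 4 3 6 1 2 / 6 2 1 4 5 3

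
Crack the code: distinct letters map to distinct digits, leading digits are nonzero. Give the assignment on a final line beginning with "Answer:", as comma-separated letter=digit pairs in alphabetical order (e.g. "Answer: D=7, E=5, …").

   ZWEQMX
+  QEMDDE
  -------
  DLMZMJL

Step 1. [col 1: X + E ≡ L (mod 10)] several values work for X in column 1 (X + E ≡ L (mod 10), carry-in 0); try X=6, so X=6.
Step 2. [D] the sum has 7 digits but both addends have 6; that extra leading digit D is the final carry, namely 1, so D=1.
Step 3. [col 1: X + E ≡ L (mod 10)] E=4 is one option consistent with column 1 (X + E ≡ L (mod 10), carry-in 0) — take it ⇒ E=4.
Step 4. [col 1: X + E ≡ L (mod 10)] from column 1 (X=6, E=4, carry-in 0, digits 1,4,6 already taken and all letters distinct): L must equal 0, so L=0.
Step 5. [col 2: M + D ≡ J (mod 10)] no forcing yet in column 2 (carry-in 1); M=3 is free and consistent — try it, so M=3.
Step 6. [col 2: M + D ≡ J (mod 10)] from column 2 (M=3, D=1, carry-in 1, digits 0,1,3,4,6 already taken and all letters distinct): J must equal 5, so J=5.
Step 7. [col 3: Q + D ≡ M (mod 10)] from column 3 (D=1, M=3, carry-in 0, digits 0,1,3,4,5,6 already taken and all letters distinct): Q must equal 2. So Q=2.
Step 8. [col 4: E + M ≡ Z (mod 10)] column 4 reads E+M+carry(0)=Z with E=4, M=3; with digits 0,1,2,3,4,5,6 already taken and all letters distinct, the only value for Z is 7 ⇒ Z=7.
Step 9. [col 5: W + E ≡ M (mod 10)] from column 5 (E=4, M=3, carry-in 0, digits 0,1,2,3,4,5,6,7 already taken and all letters distinct): W must equal 9, so W=9.

Answer: D=1, E=4, J=5, L=0, M=3, Q=2, W=9, X=6, Z=7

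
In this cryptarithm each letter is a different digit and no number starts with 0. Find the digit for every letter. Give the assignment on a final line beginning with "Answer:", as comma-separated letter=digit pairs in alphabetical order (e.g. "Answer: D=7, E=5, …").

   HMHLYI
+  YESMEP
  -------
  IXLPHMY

Step 1. [col 1: I + P ≡ Y (mod 10)] several values work for P in column 1 (I + P ≡ Y (mod 10), carry-in 0); try P=3. So P=3.
Step 2. [col 1: I + P ≡ Y (mod 10)] no forcing yet in column 1 (carry-in 0); I=1 is free and consistent — try it. So I=1.
Step 3. [col 1: I + P ≡ Y (mod 10)] from column 1 (I=1, P=3, carry-in 0, digits 1,3 already taken and all letters distinct): Y must equal 4 ⇒ Y=4.
Step 4. [col 2: Y + E ≡ M (mod 10)] column 2 (Y + E ≡ M (mod 10), carry-in 0) doesn't pin M yet; pick M=0 and continue, so M=0.
Step 5. [col 2: Y + E ≡ M (mod 10)] column 2 reads Y+E+carry(0)=M with Y=4, M=0; with digits 0,1,3,4 already taken and all letters distinct, the only value for E is 6. So E=6.
Step 6. [col 3: L + M ≡ H (mod 10)] column 3 (L + M ≡ H (mod 10), carry-in 1) doesn't pin L yet; pick L=7 and continue, so L=7.
Step 7. [col 3: L + M ≡ H (mod 10)] column 3 reads L+M+carry(1)=H with L=7, M=0; with digits 0,1,3,4,6,7 already taken and all letters distinct, the only value for H is 8, so H=8.
Step 8. [col 4: H + S ≡ P (mod 10)] in column 4 we have H+S≡P with carry-in 0; given H=8, P=3 and digits 0,1,3,4,6,7,8 already taken and all letters distinct, that pins S to 5 ⇒ S=5.
Step 9. [col 6: H + Y ≡ X (mod 10)] column 6 reads H+Y+carry(0)=X with H=8, Y=4; with digits 0,1,3,4,5,6,7,8 already taken and all letters distinct, the only value for X is 2. So X=2.

Answer: E=6, H=8, I=1, L=7, M=0, P=3, S=5, X=2, Y=4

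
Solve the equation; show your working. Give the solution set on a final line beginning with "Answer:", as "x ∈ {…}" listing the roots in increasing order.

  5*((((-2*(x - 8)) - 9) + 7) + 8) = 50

Step 1. [5*((((-2*(x - 8)) - 9) + 7) + 8) = 50] 5·(inner) — divide through by 5. So div: (((-2*(x - 8)) - 9) + 7) + 8 = 10.
Step 2. [(((-2*(x - 8)) - 9) + 7) + 8 = 10] subtract 8: x sits inside (… + 8), so sub: ((-2*(x - 8)) - 9) + 7 = 2.
Step 3. [((-2*(x - 8)) - 9) + 7 = 2] subtract 7: x sits inside (… + 7). So sub: (-2*(x - 8)) - 9 = -5.
Step 4. [(-2*(x - 8)) - 9 = -5] -9 is outermost — add 9 both sides, so sub: -2*(x - 8) = 4.
Step 5. [-2*(x - 8) = 4] leading coefficient -2: divide by -2 ⇒ div: x - 8 = -2.
Step 6. [x - 8 = -2] -8 is outermost — add 8 both sides. So sub: x = 6.

Answer: x ∈ {6}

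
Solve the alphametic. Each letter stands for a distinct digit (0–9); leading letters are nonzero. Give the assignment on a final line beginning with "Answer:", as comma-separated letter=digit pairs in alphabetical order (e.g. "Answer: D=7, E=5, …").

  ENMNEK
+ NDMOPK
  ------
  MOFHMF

Step 1. [col 1: K + K ≡ F (mod 10)] F=8 is one option consistent with column 1 (K + K ≡ F (mod 10), carry-in 0) — take it, so F=8.
Step 2. [col 1: K + K ≡ F (mod 10)] K=9 is one option consistent with column 1 (K + K ≡ F (mod 10), carry-in 0) — take it. So K=9.
Step 3. [col 2: E + P ≡ M (mod 10)] no forcing yet in column 2 (carry-in 1); P=0 is free and consistent — try it, so P=0.
Step 4. [col 2: E + P ≡ M (mod 10)] no forcing yet in column 2 (carry-in 1); M=4 is free and consistent — try it, so M=4.
Step 5. [col 2: E + P ≡ M (mod 10)] column 2 reads E+P+carry(1)=M with P=0, M=4; with digits 0,4,8,9 already taken and all letters distinct, the only value for E is 3. So E=3.
Step 6. [col 3: N + O ≡ H (mod 10)] O=6 is one option consistent with column 3 (N + O ≡ H (mod 10), carry-in 0) — take it ⇒ O=6.
Step 7. [col 3: N + O ≡ H (mod 10)] column 3 (N + O ≡ H (mod 10), carry-in 0) doesn't pin N yet; pick N=1 and continue, so N=1.
Step 8. [col 3: N + O ≡ H (mod 10)] in column 3 we have N+O≡H with carry-in 0; given N=1, O=6 and digits 0,1,3,4,6,8,9 already taken and all letters distinct, that pins H to 7, so H=7.
Step 9. [col 5: N + D ≡ O (mod 10)] in column 5 we have N+D≡O with carry-in 0; given N=1, O=6 and digits 0,1,3,4,6,7,8,9 already taken and all letters distinct, that pins D to 5, so D=5.

Answer: D=5, E=3, F=8, H=7, K=9, M=4, N=1, O=6, P=0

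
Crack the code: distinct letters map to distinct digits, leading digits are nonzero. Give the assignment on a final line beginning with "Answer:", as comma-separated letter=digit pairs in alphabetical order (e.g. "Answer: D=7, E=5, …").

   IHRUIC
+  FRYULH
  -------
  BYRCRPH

Step 1. [B] adding two 6-digit numbers gives at most 6+1 digits, and here it does — B is that final carry and must be 1, so B=1.
Step 2. [col 1: C + H ≡ H (mod 10)] column 1 reads C+H+carry(0)=H with nothing yet; with digits 1 already taken and all letters distinct, the only value for C is 0 ⇒ C=0.
Step 3. [col 1: C + H ≡ H (mod 10)] several values work for H in column 1 (C + H ≡ H (mod 10), carry-in 0); try H=9 ⇒ H=9.
Step 4. [col 2: I + L ≡ P (mod 10)] P=7 is one option consistent with column 2 (I + L ≡ P (mod 10), carry-in 0) — take it, so P=7.
Step 5. [col 2: I + L ≡ P (mod 10)] no forcing yet in column 2 (carry-in 0); I=5 is free and consistent — try it ⇒ I=5.
Step 6. [col 2: I + L ≡ P (mod 10)] in column 2 we have I+L≡P with carry-in 0; given I=5, P=7 and digits 0,1,5,7,9 already taken and all letters distinct, that pins L to 2, so L=2.
Step 7. [col 3: U + U ≡ R (mod 10)] no forcing yet in column 3 (carry-in 0); U=3 is free and consistent — try it ⇒ U=3.
Step 8. [col 3: U + U ≡ R (mod 10)] column 3 reads U+U+carry(0)=R with U=3; with digits 0,1,2,3,5,7,9 already taken and all letters distinct, the only value for R is 6, so R=6.
Step 9. [col 4: R + Y ≡ C (mod 10)] from column 4 (R=6, C=0, carry-in 0, digits 0,1,2,3,5,6,7,9 already taken and all letters distinct): Y must equal 4, so Y=4.
Step 10. [col 6: I + F ≡ Y (mod 10)] column 6: given I=5, Y=4, carry-in 1, and digits 0,1,2,3,4,5,6,7,9 already taken and all letters distinct, I+F≡Y (mod 10) forces F=8 ⇒ F=8.

Answer: B=1, C=0, F=8, H=9, I=5, L=2, P=7, R=6, U=3, Y=4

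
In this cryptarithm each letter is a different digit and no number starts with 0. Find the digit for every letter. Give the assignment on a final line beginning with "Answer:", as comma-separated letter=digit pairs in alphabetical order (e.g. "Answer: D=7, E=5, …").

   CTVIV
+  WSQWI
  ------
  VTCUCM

Step 1. [col 1: V + I ≡ M (mod 10)] several values work for M in column 1 (V + I ≡ M (mod 10), carry-in 0); try M=9. So M=9.
Step 2. [col 1: V + I ≡ M (mod 10)] no forcing yet in column 1 (carry-in 0); I=8 is free and consistent — try it ⇒ I=8.
Step 3. [col 1: V + I ≡ M (mod 10)] column 1 reads V+I+carry(0)=M with I=8, M=9; with digits 8,9 already taken and all letters distinct, the only value for V is 1. So V=1.
Step 4. [col 2: I + W ≡ C (mod 10)] column 2 (I + W ≡ C (mod 10), carry-in 0) doesn't pin C yet; pick C=5 and continue, so C=5.
Step 5. [col 2: I + W ≡ C (mod 10)] column 2: given I=8, C=5, carry-in 0, and digits 1,5,8,9 already taken and all letters distinct, I+W≡C (mod 10) forces W=7 ⇒ W=7.
Step 6. [col 3: V + Q ≡ U (mod 10)] no forcing yet in column 3 (carry-in 1); Q=4 is free and consistent — try it ⇒ Q=4.
Step 7. [col 3: V + Q ≡ U (mod 10)] from column 3 (V=1, Q=4, carry-in 1, digits 1,4,5,7,8,9 already taken and all letters distinct): U must equal 6. So U=6.
Step 8. [col 4: T + S ≡ C (mod 10)] several values work for S in column 4 (T + S ≡ C (mod 10), carry-in 0); try S=3 ⇒ S=3.
Step 9. [col 4: T + S ≡ C (mod 10)] from column 4 (S=3, C=5, carry-in 0, digits 1,3,4,5,6,7,8,9 already taken and all letters distinct): T must equal 2 ⇒ T=2.

Answer: C=5, I=8, M=9, Q=4, S=3, T=2, U=6, V=1, W=7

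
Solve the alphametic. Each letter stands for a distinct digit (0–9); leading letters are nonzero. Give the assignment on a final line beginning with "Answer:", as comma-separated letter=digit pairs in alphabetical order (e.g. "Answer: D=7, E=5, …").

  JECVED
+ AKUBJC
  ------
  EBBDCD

Step 1. [col 1: D + C ≡ D (mod 10)] column 1: given nothing yet, carry-in 0, and all letters distinct, none taken yet, D+C≡D (mod 10) forces C=0, so C=0.
Step 2. [col 1: D + C ≡ D (mod 10)] D=1 is one option consistent with column 1 (D + C ≡ D (mod 10), carry-in 0) — take it ⇒ D=1.
Step 3. [col 2: E + J ≡ C (mod 10)] no forcing yet in column 2 (carry-in 0); E=8 is free and consistent — try it. So E=8.
Step 4. [col 2: E + J ≡ C (mod 10)] from column 2 (E=8, C=0, carry-in 0, digits 0,1,8 already taken and all letters distinct): J must equal 2, so J=2.
Step 5. [col 3: V + B ≡ D (mod 10)] column 3 (V + B ≡ D (mod 10), carry-in 1) doesn't pin V yet; pick V=3 and continue ⇒ V=3.
Step 6. [col 3: V + B ≡ D (mod 10)] from column 3 (V=3, D=1, carry-in 1, digits 0,1,2,3,8 already taken and all letters distinct): B must equal 7, so B=7.
Step 7. [col 4: C + U ≡ B (mod 10)] column 4: given C=0, B=7, carry-in 1, and digits 0,1,2,3,7,8 already taken and all letters distinct, C+U≡B (mod 10) forces U=6 ⇒ U=6.
Step 8. [col 5: E + K ≡ B (mod 10)] from column 5 (E=8, B=7, carry-in 0, digits 0,1,2,3,6,7,8 already taken and all letters distinct): K must equal 9 ⇒ K=9.
Step 9. [col 6: J + A ≡ E (mod 10)] from column 6 (J=2, E=8, carry-in 1, digits 0,1,2,3,6,7,8,9 already taken and all letters distinct): A must equal 5 ⇒ A=5.

Answer: A=5, B=7, C=0, D=1, E=8, J=2, K=9, U=6, V=3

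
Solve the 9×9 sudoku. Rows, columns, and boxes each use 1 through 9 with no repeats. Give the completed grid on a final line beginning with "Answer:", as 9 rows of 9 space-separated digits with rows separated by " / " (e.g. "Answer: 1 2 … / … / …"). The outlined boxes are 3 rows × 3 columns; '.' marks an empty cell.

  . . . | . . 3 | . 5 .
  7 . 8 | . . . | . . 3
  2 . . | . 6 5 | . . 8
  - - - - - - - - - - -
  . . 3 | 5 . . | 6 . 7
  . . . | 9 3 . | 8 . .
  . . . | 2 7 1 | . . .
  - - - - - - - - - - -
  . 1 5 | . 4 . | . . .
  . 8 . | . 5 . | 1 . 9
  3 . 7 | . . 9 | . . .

Step 1. [r5c6∈{4,6}] r5c6 is the only open cell in box 5 admitting 6. So r5c6=6.
Step 2. [r6c1∈{4,5,6,8,9}] in row 6, 8 fits only at r6c1 ⇒ r6c1=8.
Step 3. [r5c1∈{1,4,5}] r5c1 is the only open cell in col 1 admitting 5. So r5c1=5.
Step 4. [r4c6∈{4,8}] across box 5, 4 lands solely at r4c6, so r4c6=4.
Step 5. [r2c6∈{2}] r2c6 has the single candidate 2 ⇒ r2c6=2.
Step 6. [r9c5∈{1,2,8}] r9c5 is the only open cell in col 5 admitting 2. So r9c5=2.
Step 7. [r9c4∈{1,6,8}] 1 has one home in row 9: r9c4. So r9c4=1.
Step 8. [r2c4∈{4}] r2c4 is down to just 4, so r2c4=4.
Step 9. [r2c7∈{9}] r2c7's peers cover all but 9. So r2c7=9.
Step 10. [r3c4∈{7}] r3c4 has the single candidate 7 ⇒ r3c4=7.
Step 11. [r3c7∈{4}] r3c7 is down to just 4, so r3c7=4.
Step 12. [r3c8∈{1}] r3c8 is down to just 1. So r3c8=1.
Step 13. [r1c5∈{1,8,9}] in col 5, 9 fits only at r1c5 ⇒ r1c5=9.
Step 14. [r2c8∈{6}] r2c8 is down to just 6, so r2c8=6.
Step 15. [r8c3∈{2,4,6}] r8c3 is the only open cell in box 7 admitting 2 ⇒ r8c3=2.
Step 16. [r1c9∈{2}] only 2 remains possible at r1c9. So r1c9=2.
Step 17. [r7c9∈{6}] nothing but 6 survives at r7c9. So r7c9=6.
Step 18. [r9c2∈{4,6}] across row 9, 6 lands solely at r9c2. So r9c2=6.
Step 19. [r1c2∈{4}] r1c2 has the single candidate 4, so r1c2=4.
Step 20. [r6c2∈{9}] r6c2's peers cover all but 9 ⇒ r6c2=9.
Step 21. [r7c7∈{2,3,7}] 2 has one home in col 7: r7c7 ⇒ r7c7=2.
Step 22. [r7c6∈{7,8}] in col 6, 8 fits only at r7c6. So r7c6=8.
Step 23. [r5c9∈{1,4}] 1 has one home in col 9: r5c9 ⇒ r5c9=1.
Step 24. [r6c3∈{4,6}] r6c3 is the only open cell in row 6 admitting 6, so r6c3=6.
Step 25. [r7c8∈{3,7}] r7c8 is the only open cell in row 7 admitting 7. So r7c8=7.
Step 26. [r8c8∈{3,4}] across box 9, 3 lands solely at r8c8. So r8c8=3.
Step 27. [r6c8∈{4}] r6c8's peers cover all but 4. So r6c8=4.
Step 28. [r6c9∈{5}] nothing but 5 survives at r6c9. So r6c9=5.
Step 29. [r4c2∈{2}] r4c2 has the single candidate 2 ⇒ r4c2=2.
Step 30. [r1c3∈{1}] r1c3 is down to just 1. So r1c3=1.
Step 31. [r8c4∈{6}] r8c4 has the single candidate 6. So r8c4=6.
Step 32. [r4c5∈{8}] r4c5 has the single candidate 8, so r4c5=8.
Step 33. [r5c2∈{7}] only 7 remains possible at r5c2. So r5c2=7.
Step 34. [r8c1∈{4}] only 4 remains possible at r8c1 ⇒ r8c1=4.
Step 35. [r8c6∈{7}] r8c6 has the single candidate 7 ⇒ r8c6=7.
Step 36. [r6c7∈{3}] r6c7's peers cover all but 3 ⇒ r6c7=3.
Step 37. [r7c1∈{9}] only 9 remains possible at r7c1 ⇒ r7c1=9.
Step 38. [r7c4∈{3}] nothing but 3 survives at r7c4 ⇒ r7c4=3.
Step 39. [r5c3∈{4}] r5c3 is down to just 4, so r5c3=4.
Step 40. [r2c2∈{5}] r2c2 is down to just 5, so r2c2=5.
Step 41. [r9c7∈{5}] r9c7's peers cover all but 5 ⇒ r9c7=5.
Step 42. [r5c8∈{2}] r5c8's peers cover all but 2. So r5c8=2.
Step 43. [r4c1∈{1}] r4c1's peers cover all but 1, so r4c1=1.
Step 44. [r1c7∈{7}] r1c7 is down to just 7, so r1c7=7.
Step 45. [r1c4∈{8}] nothing but 8 survives at r1c4. So r1c4=8.
Step 46. [r9c9∈{4}] r9c9 has the single candidate 4 ⇒ r9c9=4.
Step 47. [r9c8∈{8}] nothing but 8 survives at r9c8, so r9c8=8.
Step 48. [r3c2∈{3}] r3c2 is down to just 3, so r3c2=3.
Step 49. [r3c3∈{9}] nothing but 9 survives at r3c3. So r3c3=9.
Step 50. [r4c8∈{9}] only 9 remains possible at r4c8 ⇒ r4c8=9.
Step 51. [r2c5∈{1}] only 1 remains possible at r2c5, so r2c5=1.
Step 52. [r1c1∈{6}] nothing but 6 survives at r1c1. So r1c1=6.

Answer: 6 4 1 8 9 3 7 5 2 / 7 5 8 4 1 2 9 6 3 / 2 3 9 7 6 5 4 1 8 / 1 2 3 5 8 4 6 9 7 / 5 7 4 9 3 6 8 2 1 / 8 9 6 2 7 1 3 4 5 / 9 1 5 3 4 8 2 7 6 / 4 8 2 6 5 7 1 3 9 / 3 6 7 1 2 9 5 8 4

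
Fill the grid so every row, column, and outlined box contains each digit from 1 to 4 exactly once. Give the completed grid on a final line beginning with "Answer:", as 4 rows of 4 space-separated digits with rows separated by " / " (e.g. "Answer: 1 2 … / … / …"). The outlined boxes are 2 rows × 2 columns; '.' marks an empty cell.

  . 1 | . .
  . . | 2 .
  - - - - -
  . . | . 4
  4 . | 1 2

Step 1. [r2c1∈{3}] r2c1 has the single candidate 3 ⇒ r2c1=3.
Step 2. [r3c3∈{3}] only 3 remains possible at r3c3. So r3c3=3.
Step 3. [r3c1∈{1,2}] row 3 places 1 nowhere but r3c1. So r3c1=1.
Step 4. [r4c2∈{3}] r4c2 is down to just 3. So r4c2=3.
Step 5. [r2c2∈{4}] r2c2's peers cover all but 4 ⇒ r2c2=4.
Step 6. [r1c1∈{2}] nothing but 2 survives at r1c1 ⇒ r1c1=2.
Step 7. [r1c4∈{3}] r1c4 is down to just 3. So r1c4=3.
Step 8. [r2c4∈{1}] only 1 remains possible at r2c4, so r2c4=1.
Step 9. [r1c3∈{4}] r1c3 is down to just 4, so r1c3=4.
Step 10. [r3c2∈{2}] nothing but 2 survives at r3c2, so r3c2=2.

Answer: 2 1 4 3 / 3 4 2 1 / 1 2 3 4 / 4 3 1 2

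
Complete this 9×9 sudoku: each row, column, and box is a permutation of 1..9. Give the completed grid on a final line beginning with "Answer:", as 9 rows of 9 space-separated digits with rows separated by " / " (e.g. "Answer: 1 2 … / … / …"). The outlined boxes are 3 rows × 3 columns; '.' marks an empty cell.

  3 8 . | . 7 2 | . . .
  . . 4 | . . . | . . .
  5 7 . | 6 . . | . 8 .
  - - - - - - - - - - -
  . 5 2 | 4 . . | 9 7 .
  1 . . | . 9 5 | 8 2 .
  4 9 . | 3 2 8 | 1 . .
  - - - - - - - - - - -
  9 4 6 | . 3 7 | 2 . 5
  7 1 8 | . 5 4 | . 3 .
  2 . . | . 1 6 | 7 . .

Step 1. [r6c9∈{6}] r6c9 has the single candidate 6. So r6c9=6.
Step 2. [r8c9∈{9}] r8c9 has the single candidate 9. So r8c9=9.
Step 3. [r2c1∈{6}] only 6 remains possible at r2c1 ⇒ r2c1=6.
Step 4. [r1c8∈{1,4,5,6,9}] 6 has one home in col 8: r1c8, so r1c8=6.
Step 5. [r3c9∈{1,2,3,4}] row 3 places 2 nowhere but r3c9 ⇒ r3c9=2.
Step 6. [r2c8∈{1,5,9}] col 8 places 9 nowhere but r2c8, so r2c8=9.
Step 7. [r3c6∈{1,3,9}] in col 6, 9 fits only at r3c6, so r3c6=9.
Step 8. [r3c7∈{3,4}] 3 has one home in row 3: r3c7 ⇒ r3c7=3.
Step 9. [r5c9∈{3,4}] in row 5, 4 fits only at r5c9. So r5c9=4.
Step 10. [r1c9∈{1}] r1c9 is down to just 1 ⇒ r1c9=1.
Step 11. [r2c4∈{1,5,8}] across col 4, 1 lands solely at r2c4, so r2c4=1.
Step 12. [r9c2∈{3}] only 3 remains possible at r9c2 ⇒ r9c2=3.
Step 13. [r2c7∈{5}] r2c7 has the single candidate 5, so r2c7=5.
Step 14. [r9c4∈{8,9}] row 9 places 9 nowhere but r9c4 ⇒ r9c4=9.
Step 15. [r5c3∈{3,7}] in row 5, 3 fits only at r5c3, so r5c3=3.
Step 16. [r4c9∈{3}] nothing but 3 survives at r4c9. So r4c9=3.
Step 17. [r2c6∈{3}] nothing but 3 survives at r2c6. So r2c6=3.
Step 18. [r3c5∈{4}] r3c5 is down to just 4, so r3c5=4.
Step 19. [r4c6∈{1}] r4c6 has the single candidate 1 ⇒ r4c6=1.
Step 20. [r2c2∈{2}] r2c2 is down to just 2 ⇒ r2c2=2.
Step 21. [r1c7∈{4}] r1c7 has the single candidate 4. So r1c7=4.
Step 22. [r8c7∈{6}] r8c7's peers cover all but 6, so r8c7=6.
Step 23. [r4c5∈{6}] nothing but 6 survives at r4c5, so r4c5=6.
Step 24. [r9c3∈{5}] r9c3's peers cover all but 5 ⇒ r9c3=5.
Step 25. [r5c4∈{7}] r5c4's peers cover all but 7. So r5c4=7.
Step 26. [r6c3∈{7}] r6c3 has the single candidate 7 ⇒ r6c3=7.
Step 27. [r8c4∈{2}] nothing but 2 survives at r8c4. So r8c4=2.
Step 28. [r7c8∈{1}] r7c8's peers cover all but 1, so r7c8=1.
Step 29. [r2c5∈{8}] nothing but 8 survives at r2c5. So r2c5=8.
Step 30. [r3c3∈{1}] only 1 remains possible at r3c3 ⇒ r3c3=1.
Step 31. [r5c2∈{6}] r5c2 is down to just 6. So r5c2=6.
Step 32. [r4c1∈{8}] r4c1 is down to just 8 ⇒ r4c1=8.
Step 33. [r9c8∈{4}] r9c8 has the single candidate 4. So r9c8=4.
Step 34. [r7c4∈{8}] r7c4's peers cover all but 8. So r7c4=8.
Step 35. [r9c9∈{8}] r9c9 is down to just 8 ⇒ r9c9=8.
Step 36. [r2c9∈{7}] r2c9's peers cover all but 7 ⇒ r2c9=7.
Step 37. [r6c8∈{5}] only 5 remains possible at r6c8, so r6c8=5.
Step 38. [r1c3∈{9}] r1c3 is down to just 9. So r1c3=9.
Step 39. [r1c4∈{5}] r1c4 is down to just 5 ⇒ r1c4=5.

Answer: 3 8 9 5 7 2 4 6 1 / 6 2 4 1 8 3 5 9 7 / 5 7 1 6 4 9 3 8 2 / 8 5 2 4 6 1 9 7 3 / 1 6 3 7 9 5 8 2 4 / 4 9 7 3 2 8 1 5 6 / 9 4 6 8 3 7 2 1 5 / 7 1 8 2 5 4 6 3 9 / 2 3 5 9 1 6 7 4 8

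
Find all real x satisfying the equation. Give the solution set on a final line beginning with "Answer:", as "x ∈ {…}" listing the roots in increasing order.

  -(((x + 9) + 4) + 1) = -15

Step 1. [-(((x + 9) + 4) + 1) = -15] flip signs both sides. So neg: ((x + 9) + 4) + 1 = 15.
Step 2. [((x + 9) + 4) + 1 = 15] 1 comes off first (subtract 1) ⇒ sub: (x + 9) + 4 = 14.
Step 3. [(x + 9) + 4 = 14] 4 comes off first (subtract 4), so sub: x + 9 = 10.
Step 4. [x + 9 = 10] the outer +9 inverts by subtracting 9, so sub: x = 1.

Answer: x ∈ {1}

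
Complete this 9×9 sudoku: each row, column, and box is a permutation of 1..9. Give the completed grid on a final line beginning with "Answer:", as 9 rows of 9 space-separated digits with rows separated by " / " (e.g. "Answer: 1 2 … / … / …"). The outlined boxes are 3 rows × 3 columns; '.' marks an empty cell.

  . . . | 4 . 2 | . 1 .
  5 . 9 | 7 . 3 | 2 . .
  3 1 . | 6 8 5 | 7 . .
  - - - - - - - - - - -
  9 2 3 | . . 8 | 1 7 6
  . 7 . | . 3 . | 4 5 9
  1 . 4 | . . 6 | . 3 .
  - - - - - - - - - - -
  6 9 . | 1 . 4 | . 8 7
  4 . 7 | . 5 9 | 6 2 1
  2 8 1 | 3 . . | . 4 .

Step 1. [r2c9∈{4,8}] across row 2, 8 lands solely at r2c9, so r2c9=8.
Step 2. [r6c5∈{2,7,9}] r6c5 is the only open cell in row 6 admitting 7. So r6c5=7.
Step 3. [r9c9∈{5}] only 5 remains possible at r9c9. So r9c9=5.
Step 4. [r6c4∈{2,5,9}] in row 6, 9 fits only at r6c4, so r6c4=9.
Step 5. [r1c7∈{3,5,9}] across row 1, 5 lands solely at r1c7. So r1c7=5.
Step 6. [r1c2∈{6}] only 6 remains possible at r1c2, so r1c2=6.
Step 7. [r5c1∈{8}] only 8 remains possible at r5c1 ⇒ r5c1=8.
Step 8. [r8c2∈{3}] only 3 remains possible at r8c2, so r8c2=3.
Step 9. [r1c9∈{3}] only 3 remains possible at r1c9, so r1c9=3.
Step 10. [r5c6∈{1}] only 1 remains possible at r5c6, so r5c6=1.
Step 11. [r5c4∈{2}] r5c4's peers cover all but 2 ⇒ r5c4=2.
Step 12. [r3c9∈{4}] r3c9 has the single candidate 4, so r3c9=4.
Step 13. [r4c4∈{5}] r4c4 is down to just 5, so r4c4=5.
Step 14. [r5c3∈{6}] nothing but 6 survives at r5c3 ⇒ r5c3=6.
Step 15. [r9c5∈{6}] only 6 remains possible at r9c5. So r9c5=6.
Step 16. [r2c8∈{6}] r2c8 is down to just 6. So r2c8=6.
Step 17. [r6c2∈{5}] r6c2's peers cover all but 5 ⇒ r6c2=5.
Step 18. [r6c9∈{2}] r6c9 is down to just 2, so r6c9=2.
Step 19. [r4c5∈{4}] only 4 remains possible at r4c5 ⇒ r4c5=4.
Step 20. [r2c5∈{1}] nothing but 1 survives at r2c5. So r2c5=1.
Step 21. [r9c7∈{9}] r9c7 has the single candidate 9 ⇒ r9c7=9.
Step 22. [r3c8∈{9}] r3c8 has the single candidate 9, so r3c8=9.
Step 23. [r7c7∈{3}] r7c7 is down to just 3, so r7c7=3.
Step 24. [r1c5∈{9}] only 9 remains possible at r1c5 ⇒ r1c5=9.
Step 25. [r1c1∈{7}] r1c1 is down to just 7 ⇒ r1c1=7.
Step 26. [r7c3∈{5}] r7c3's peers cover all but 5 ⇒ r7c3=5.
Step 27. [r3c3∈{2}] r3c3's peers cover all but 2 ⇒ r3c3=2.
Step 28. [r8c4∈{8}] nothing but 8 survives at r8c4 ⇒ r8c4=8.
Step 29. [r1c3∈{8}] r1c3 has the single candidate 8 ⇒ r1c3=8.
Step 30. [r9c6∈{7}] r9c6 has the single candidate 7, so r9c6=7.
Step 31. [r2c2∈{4}] r2c2's peers cover all but 4 ⇒ r2c2=4.
Step 32. [r6c7∈{8}] nothing but 8 survives at r6c7 ⇒ r6c7=8.
Step 33. [r7c5∈{2}] r7c5's peers cover all but 2 ⇒ r7c5=2.

Answer: 7 6 8 4 9 2 5 1 3 / 5 4 9 7 1 3 2 6 8 / 3 1 2 6 8 5 7 9 4 / 9 2 3 5 4 8 1 7 6 / 8 7 6 2 3 1 4 5 9 / 1 5 4 9 7 6 8 3 2 / 6 9 5 1 2 4 3 8 7 / 4 3 7 8 5 9 6 2 1 / 2 8 1 3 6 7 9 4 5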